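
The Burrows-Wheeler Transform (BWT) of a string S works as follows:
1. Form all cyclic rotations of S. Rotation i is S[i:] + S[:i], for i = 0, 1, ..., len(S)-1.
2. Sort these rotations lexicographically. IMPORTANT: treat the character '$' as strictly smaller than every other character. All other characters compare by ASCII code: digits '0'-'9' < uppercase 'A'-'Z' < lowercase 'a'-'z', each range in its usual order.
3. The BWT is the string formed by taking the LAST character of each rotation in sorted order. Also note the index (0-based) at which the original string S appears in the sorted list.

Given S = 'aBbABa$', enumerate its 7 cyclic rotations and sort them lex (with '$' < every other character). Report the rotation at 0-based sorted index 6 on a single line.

All 7 rotations (rotation i = S[i:]+S[:i]):
  rot[0] = aBbABa$
  rot[1] = BbABa$a
  rot[2] = bABa$aB
  rot[3] = ABa$aBb
  rot[4] = Ba$aBbA
  rot[5] = a$aBbAB
  rot[6] = $aBbABa
Sorted (with $ < everything):
  sorted[0] = $aBbABa
  sorted[1] = ABa$aBb
  sorted[2] = Ba$aBbA
  sorted[3] = BbABa$a
  sorted[4] = a$aBbAB
  sorted[5] = aBbABa$
  sorted[6] = bABa$aB
sorted[6] = bABa$aB

Answer: bABa$aB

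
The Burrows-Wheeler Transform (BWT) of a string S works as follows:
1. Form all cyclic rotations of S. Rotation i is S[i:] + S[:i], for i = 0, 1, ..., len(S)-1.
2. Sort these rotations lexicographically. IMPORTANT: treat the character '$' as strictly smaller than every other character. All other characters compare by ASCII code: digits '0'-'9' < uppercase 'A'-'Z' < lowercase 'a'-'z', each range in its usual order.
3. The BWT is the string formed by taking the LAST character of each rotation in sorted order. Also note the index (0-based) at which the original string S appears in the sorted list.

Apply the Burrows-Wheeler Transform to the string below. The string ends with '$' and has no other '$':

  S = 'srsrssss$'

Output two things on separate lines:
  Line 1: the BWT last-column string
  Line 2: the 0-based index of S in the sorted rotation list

Answer: ssss$rssr
4

Derivation:
All 9 rotations (rotation i = S[i:]+S[:i]):
  rot[0] = srsrssss$
  rot[1] = rsrssss$s
  rot[2] = srssss$sr
  rot[3] = rssss$srs
  rot[4] = ssss$srsr
  rot[5] = sss$srsrs
  rot[6] = ss$srsrss
  rot[7] = s$srsrsss
  rot[8] = $srsrssss
Sorted (with $ < everything):
  sorted[0] = $srsrssss  (last char: 's')
  sorted[1] = rsrssss$s  (last char: 's')
  sorted[2] = rssss$srs  (last char: 's')
  sorted[3] = s$srsrsss  (last char: 's')
  sorted[4] = srsrssss$  (last char: '$')
  sorted[5] = srssss$sr  (last char: 'r')
  sorted[6] = ss$srsrss  (last char: 's')
  sorted[7] = sss$srsrs  (last char: 's')
  sorted[8] = ssss$srsr  (last char: 'r')
Last column: ssss$rssr
Original string S is at sorted index 4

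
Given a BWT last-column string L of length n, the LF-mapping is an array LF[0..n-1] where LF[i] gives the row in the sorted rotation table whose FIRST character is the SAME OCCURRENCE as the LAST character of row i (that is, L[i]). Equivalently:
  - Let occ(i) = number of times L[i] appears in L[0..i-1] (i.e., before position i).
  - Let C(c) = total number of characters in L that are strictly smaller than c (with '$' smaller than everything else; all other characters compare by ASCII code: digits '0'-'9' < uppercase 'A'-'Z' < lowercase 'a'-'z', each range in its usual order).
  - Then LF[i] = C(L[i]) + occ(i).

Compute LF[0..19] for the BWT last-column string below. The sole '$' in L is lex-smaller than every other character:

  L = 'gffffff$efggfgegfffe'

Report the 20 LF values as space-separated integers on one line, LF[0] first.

Answer: 15 4 5 6 7 8 9 0 1 10 16 17 11 18 2 19 12 13 14 3

Derivation:
Char counts: '$':1, 'e':3, 'f':11, 'g':5
C (first-col start): C('$')=0, C('e')=1, C('f')=4, C('g')=15
L[0]='g': occ=0, LF[0]=C('g')+0=15+0=15
L[1]='f': occ=0, LF[1]=C('f')+0=4+0=4
L[2]='f': occ=1, LF[2]=C('f')+1=4+1=5
L[3]='f': occ=2, LF[3]=C('f')+2=4+2=6
L[4]='f': occ=3, LF[4]=C('f')+3=4+3=7
L[5]='f': occ=4, LF[5]=C('f')+4=4+4=8
L[6]='f': occ=5, LF[6]=C('f')+5=4+5=9
L[7]='$': occ=0, LF[7]=C('$')+0=0+0=0
L[8]='e': occ=0, LF[8]=C('e')+0=1+0=1
L[9]='f': occ=6, LF[9]=C('f')+6=4+6=10
L[10]='g': occ=1, LF[10]=C('g')+1=15+1=16
L[11]='g': occ=2, LF[11]=C('g')+2=15+2=17
L[12]='f': occ=7, LF[12]=C('f')+7=4+7=11
L[13]='g': occ=3, LF[13]=C('g')+3=15+3=18
L[14]='e': occ=1, LF[14]=C('e')+1=1+1=2
L[15]='g': occ=4, LF[15]=C('g')+4=15+4=19
L[16]='f': occ=8, LF[16]=C('f')+8=4+8=12
L[17]='f': occ=9, LF[17]=C('f')+9=4+9=13
L[18]='f': occ=10, LF[18]=C('f')+10=4+10=14
L[19]='e': occ=2, LF[19]=C('e')+2=1+2=3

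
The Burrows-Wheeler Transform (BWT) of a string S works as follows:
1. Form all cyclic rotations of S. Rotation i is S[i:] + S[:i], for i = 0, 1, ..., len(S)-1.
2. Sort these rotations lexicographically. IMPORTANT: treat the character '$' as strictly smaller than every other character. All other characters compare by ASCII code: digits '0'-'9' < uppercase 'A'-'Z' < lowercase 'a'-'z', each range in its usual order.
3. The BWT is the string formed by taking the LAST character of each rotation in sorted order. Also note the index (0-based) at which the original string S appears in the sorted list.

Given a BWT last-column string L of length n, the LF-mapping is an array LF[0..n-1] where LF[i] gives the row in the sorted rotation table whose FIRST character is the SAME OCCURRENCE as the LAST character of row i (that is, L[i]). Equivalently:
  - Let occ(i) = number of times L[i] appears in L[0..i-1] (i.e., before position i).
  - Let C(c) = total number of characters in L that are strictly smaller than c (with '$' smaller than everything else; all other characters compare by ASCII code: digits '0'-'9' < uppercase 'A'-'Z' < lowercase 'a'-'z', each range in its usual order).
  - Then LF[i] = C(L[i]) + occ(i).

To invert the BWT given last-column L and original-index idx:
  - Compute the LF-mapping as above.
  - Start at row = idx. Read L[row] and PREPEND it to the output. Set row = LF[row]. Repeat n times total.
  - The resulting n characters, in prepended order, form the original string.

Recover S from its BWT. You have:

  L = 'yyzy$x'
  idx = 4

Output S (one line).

LF mapping: 2 3 5 4 0 1
Walk LF starting at row 4, prepending L[row]:
  step 1: row=4, L[4]='$', prepend. Next row=LF[4]=0
  step 2: row=0, L[0]='y', prepend. Next row=LF[0]=2
  step 3: row=2, L[2]='z', prepend. Next row=LF[2]=5
  step 4: row=5, L[5]='x', prepend. Next row=LF[5]=1
  step 5: row=1, L[1]='y', prepend. Next row=LF[1]=3
  step 6: row=3, L[3]='y', prepend. Next row=LF[3]=4
Reversed output: yyxzy$

Answer: yyxzy$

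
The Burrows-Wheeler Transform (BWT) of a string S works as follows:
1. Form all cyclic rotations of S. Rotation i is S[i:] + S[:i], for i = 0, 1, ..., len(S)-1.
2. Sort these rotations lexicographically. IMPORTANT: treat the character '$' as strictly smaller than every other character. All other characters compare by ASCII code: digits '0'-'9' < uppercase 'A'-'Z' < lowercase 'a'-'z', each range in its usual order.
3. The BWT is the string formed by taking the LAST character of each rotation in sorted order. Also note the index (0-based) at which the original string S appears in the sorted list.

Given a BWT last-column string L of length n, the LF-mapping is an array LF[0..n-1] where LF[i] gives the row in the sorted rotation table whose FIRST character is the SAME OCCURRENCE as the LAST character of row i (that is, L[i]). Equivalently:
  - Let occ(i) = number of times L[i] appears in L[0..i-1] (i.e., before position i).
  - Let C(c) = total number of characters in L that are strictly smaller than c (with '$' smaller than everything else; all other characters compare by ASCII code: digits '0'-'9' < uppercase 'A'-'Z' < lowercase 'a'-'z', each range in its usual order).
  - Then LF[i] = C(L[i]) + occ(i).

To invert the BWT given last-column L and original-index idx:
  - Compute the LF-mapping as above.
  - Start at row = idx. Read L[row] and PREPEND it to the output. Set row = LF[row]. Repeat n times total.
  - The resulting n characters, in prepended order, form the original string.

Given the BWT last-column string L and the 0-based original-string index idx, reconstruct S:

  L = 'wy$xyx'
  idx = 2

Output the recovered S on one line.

Answer: xxyyw$

Derivation:
LF mapping: 1 4 0 2 5 3
Walk LF starting at row 2, prepending L[row]:
  step 1: row=2, L[2]='$', prepend. Next row=LF[2]=0
  step 2: row=0, L[0]='w', prepend. Next row=LF[0]=1
  step 3: row=1, L[1]='y', prepend. Next row=LF[1]=4
  step 4: row=4, L[4]='y', prepend. Next row=LF[4]=5
  step 5: row=5, L[5]='x', prepend. Next row=LF[5]=3
  step 6: row=3, L[3]='x', prepend. Next row=LF[3]=2
Reversed output: xxyyw$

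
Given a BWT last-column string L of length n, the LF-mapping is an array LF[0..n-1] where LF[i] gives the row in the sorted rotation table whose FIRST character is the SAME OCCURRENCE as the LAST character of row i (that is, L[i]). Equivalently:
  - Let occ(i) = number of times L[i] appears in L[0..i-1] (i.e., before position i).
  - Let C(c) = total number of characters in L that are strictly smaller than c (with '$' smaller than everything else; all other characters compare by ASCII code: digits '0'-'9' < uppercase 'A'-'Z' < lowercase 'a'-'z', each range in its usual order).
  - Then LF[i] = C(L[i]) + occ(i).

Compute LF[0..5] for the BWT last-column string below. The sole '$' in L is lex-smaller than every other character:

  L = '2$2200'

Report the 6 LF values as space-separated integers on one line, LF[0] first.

Char counts: '$':1, '0':2, '2':3
C (first-col start): C('$')=0, C('0')=1, C('2')=3
L[0]='2': occ=0, LF[0]=C('2')+0=3+0=3
L[1]='$': occ=0, LF[1]=C('$')+0=0+0=0
L[2]='2': occ=1, LF[2]=C('2')+1=3+1=4
L[3]='2': occ=2, LF[3]=C('2')+2=3+2=5
L[4]='0': occ=0, LF[4]=C('0')+0=1+0=1
L[5]='0': occ=1, LF[5]=C('0')+1=1+1=2

Answer: 3 0 4 5 1 2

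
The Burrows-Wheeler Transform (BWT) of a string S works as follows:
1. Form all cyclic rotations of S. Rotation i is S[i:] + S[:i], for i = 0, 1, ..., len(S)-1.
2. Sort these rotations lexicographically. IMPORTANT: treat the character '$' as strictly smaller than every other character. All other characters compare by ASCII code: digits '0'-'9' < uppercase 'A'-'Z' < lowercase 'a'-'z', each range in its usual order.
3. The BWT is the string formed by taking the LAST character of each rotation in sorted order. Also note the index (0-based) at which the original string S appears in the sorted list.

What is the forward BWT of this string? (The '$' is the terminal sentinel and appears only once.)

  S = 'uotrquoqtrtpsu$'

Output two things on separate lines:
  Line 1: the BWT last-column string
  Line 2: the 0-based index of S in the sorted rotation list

Answer: uuutorttproqsq$
14

Derivation:
All 15 rotations (rotation i = S[i:]+S[:i]):
  rot[0] = uotrquoqtrtpsu$
  rot[1] = otrquoqtrtpsu$u
  rot[2] = trquoqtrtpsu$uo
  rot[3] = rquoqtrtpsu$uot
  rot[4] = quoqtrtpsu$uotr
  rot[5] = uoqtrtpsu$uotrq
  rot[6] = oqtrtpsu$uotrqu
  rot[7] = qtrtpsu$uotrquo
  rot[8] = trtpsu$uotrquoq
  rot[9] = rtpsu$uotrquoqt
  rot[10] = tpsu$uotrquoqtr
  rot[11] = psu$uotrquoqtrt
  rot[12] = su$uotrquoqtrtp
  rot[13] = u$uotrquoqtrtps
  rot[14] = $uotrquoqtrtpsu
Sorted (with $ < everything):
  sorted[0] = $uotrquoqtrtpsu  (last char: 'u')
  sorted[1] = oqtrtpsu$uotrqu  (last char: 'u')
  sorted[2] = otrquoqtrtpsu$u  (last char: 'u')
  sorted[3] = psu$uotrquoqtrt  (last char: 't')
  sorted[4] = qtrtpsu$uotrquo  (last char: 'o')
  sorted[5] = quoqtrtpsu$uotr  (last char: 'r')
  sorted[6] = rquoqtrtpsu$uot  (last char: 't')
  sorted[7] = rtpsu$uotrquoqt  (last char: 't')
  sorted[8] = su$uotrquoqtrtp  (last char: 'p')
  sorted[9] = tpsu$uotrquoqtr  (last char: 'r')
  sorted[10] = trquoqtrtpsu$uo  (last char: 'o')
  sorted[11] = trtpsu$uotrquoq  (last char: 'q')
  sorted[12] = u$uotrquoqtrtps  (last char: 's')
  sorted[13] = uoqtrtpsu$uotrq  (last char: 'q')
  sorted[14] = uotrquoqtrtpsu$  (last char: '$')
Last column: uuutorttproqsq$
Original string S is at sorted index 14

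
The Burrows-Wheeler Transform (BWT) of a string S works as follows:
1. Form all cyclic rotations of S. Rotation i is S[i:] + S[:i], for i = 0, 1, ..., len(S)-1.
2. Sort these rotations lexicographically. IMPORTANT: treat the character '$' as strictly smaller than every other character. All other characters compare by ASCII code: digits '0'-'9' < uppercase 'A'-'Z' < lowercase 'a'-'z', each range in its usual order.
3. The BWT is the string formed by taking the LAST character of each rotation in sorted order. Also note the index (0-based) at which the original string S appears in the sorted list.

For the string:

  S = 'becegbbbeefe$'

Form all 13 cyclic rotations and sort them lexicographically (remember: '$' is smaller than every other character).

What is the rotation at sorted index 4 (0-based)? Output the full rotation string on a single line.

Answer: beefe$becegbb

Derivation:
All 13 rotations (rotation i = S[i:]+S[:i]):
  rot[0] = becegbbbeefe$
  rot[1] = ecegbbbeefe$b
  rot[2] = cegbbbeefe$be
  rot[3] = egbbbeefe$bec
  rot[4] = gbbbeefe$bece
  rot[5] = bbbeefe$beceg
  rot[6] = bbeefe$becegb
  rot[7] = beefe$becegbb
  rot[8] = eefe$becegbbb
  rot[9] = efe$becegbbbe
  rot[10] = fe$becegbbbee
  rot[11] = e$becegbbbeef
  rot[12] = $becegbbbeefe
Sorted (with $ < everything):
  sorted[0] = $becegbbbeefe
  sorted[1] = bbbeefe$beceg
  sorted[2] = bbeefe$becegb
  sorted[3] = becegbbbeefe$
  sorted[4] = beefe$becegbb
  sorted[5] = cegbbbeefe$be
  sorted[6] = e$becegbbbeef
  sorted[7] = ecegbbbeefe$b
  sorted[8] = eefe$becegbbb
  sorted[9] = efe$becegbbbe
  sorted[10] = egbbbeefe$bec
  sorted[11] = fe$becegbbbee
  sorted[12] = gbbbeefe$bece
sorted[4] = beefe$becegbb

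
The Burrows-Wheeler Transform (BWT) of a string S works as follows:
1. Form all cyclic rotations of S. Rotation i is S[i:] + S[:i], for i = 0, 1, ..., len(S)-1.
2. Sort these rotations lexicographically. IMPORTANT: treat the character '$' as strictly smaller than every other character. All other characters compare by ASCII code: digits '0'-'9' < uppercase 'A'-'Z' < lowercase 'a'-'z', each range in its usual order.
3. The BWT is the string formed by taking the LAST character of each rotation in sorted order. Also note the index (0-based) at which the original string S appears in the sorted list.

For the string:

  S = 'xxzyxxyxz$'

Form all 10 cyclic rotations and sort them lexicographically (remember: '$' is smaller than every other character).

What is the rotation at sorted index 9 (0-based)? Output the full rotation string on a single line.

All 10 rotations (rotation i = S[i:]+S[:i]):
  rot[0] = xxzyxxyxz$
  rot[1] = xzyxxyxz$x
  rot[2] = zyxxyxz$xx
  rot[3] = yxxyxz$xxz
  rot[4] = xxyxz$xxzy
  rot[5] = xyxz$xxzyx
  rot[6] = yxz$xxzyxx
  rot[7] = xz$xxzyxxy
  rot[8] = z$xxzyxxyx
  rot[9] = $xxzyxxyxz
Sorted (with $ < everything):
  sorted[0] = $xxzyxxyxz
  sorted[1] = xxyxz$xxzy
  sorted[2] = xxzyxxyxz$
  sorted[3] = xyxz$xxzyx
  sorted[4] = xz$xxzyxxy
  sorted[5] = xzyxxyxz$x
  sorted[6] = yxxyxz$xxz
  sorted[7] = yxz$xxzyxx
  sorted[8] = z$xxzyxxyx
  sorted[9] = zyxxyxz$xx
sorted[9] = zyxxyxz$xx

Answer: zyxxyxz$xx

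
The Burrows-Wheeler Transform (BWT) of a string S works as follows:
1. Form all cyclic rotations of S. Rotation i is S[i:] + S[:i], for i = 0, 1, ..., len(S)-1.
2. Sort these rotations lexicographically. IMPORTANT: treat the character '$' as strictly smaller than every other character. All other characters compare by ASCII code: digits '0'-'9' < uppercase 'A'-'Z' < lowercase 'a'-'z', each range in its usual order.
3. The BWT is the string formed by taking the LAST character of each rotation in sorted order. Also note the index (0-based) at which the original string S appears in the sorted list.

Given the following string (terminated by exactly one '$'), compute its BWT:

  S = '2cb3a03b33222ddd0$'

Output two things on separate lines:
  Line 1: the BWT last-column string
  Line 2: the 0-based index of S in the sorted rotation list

Answer: 0da32$23bb033c2dd2
5

Derivation:
All 18 rotations (rotation i = S[i:]+S[:i]):
  rot[0] = 2cb3a03b33222ddd0$
  rot[1] = cb3a03b33222ddd0$2
  rot[2] = b3a03b33222ddd0$2c
  rot[3] = 3a03b33222ddd0$2cb
  rot[4] = a03b33222ddd0$2cb3
  rot[5] = 03b33222ddd0$2cb3a
  rot[6] = 3b33222ddd0$2cb3a0
  rot[7] = b33222ddd0$2cb3a03
  rot[8] = 33222ddd0$2cb3a03b
  rot[9] = 3222ddd0$2cb3a03b3
  rot[10] = 222ddd0$2cb3a03b33
  rot[11] = 22ddd0$2cb3a03b332
  rot[12] = 2ddd0$2cb3a03b3322
  rot[13] = ddd0$2cb3a03b33222
  rot[14] = dd0$2cb3a03b33222d
  rot[15] = d0$2cb3a03b33222dd
  rot[16] = 0$2cb3a03b33222ddd
  rot[17] = $2cb3a03b33222ddd0
Sorted (with $ < everything):
  sorted[0] = $2cb3a03b33222ddd0  (last char: '0')
  sorted[1] = 0$2cb3a03b33222ddd  (last char: 'd')
  sorted[2] = 03b33222ddd0$2cb3a  (last char: 'a')
  sorted[3] = 222ddd0$2cb3a03b33  (last char: '3')
  sorted[4] = 22ddd0$2cb3a03b332  (last char: '2')
  sorted[5] = 2cb3a03b33222ddd0$  (last char: '$')
  sorted[6] = 2ddd0$2cb3a03b3322  (last char: '2')
  sorted[7] = 3222ddd0$2cb3a03b3  (last char: '3')
  sorted[8] = 33222ddd0$2cb3a03b  (last char: 'b')
  sorted[9] = 3a03b33222ddd0$2cb  (last char: 'b')
  sorted[10] = 3b33222ddd0$2cb3a0  (last char: '0')
  sorted[11] = a03b33222ddd0$2cb3  (last char: '3')
  sorted[12] = b33222ddd0$2cb3a03  (last char: '3')
  sorted[13] = b3a03b33222ddd0$2c  (last char: 'c')
  sorted[14] = cb3a03b33222ddd0$2  (last char: '2')
  sorted[15] = d0$2cb3a03b33222dd  (last char: 'd')
  sorted[16] = dd0$2cb3a03b33222d  (last char: 'd')
  sorted[17] = ddd0$2cb3a03b33222  (last char: '2')
Last column: 0da32$23bb033c2dd2
Original string S is at sorted index 5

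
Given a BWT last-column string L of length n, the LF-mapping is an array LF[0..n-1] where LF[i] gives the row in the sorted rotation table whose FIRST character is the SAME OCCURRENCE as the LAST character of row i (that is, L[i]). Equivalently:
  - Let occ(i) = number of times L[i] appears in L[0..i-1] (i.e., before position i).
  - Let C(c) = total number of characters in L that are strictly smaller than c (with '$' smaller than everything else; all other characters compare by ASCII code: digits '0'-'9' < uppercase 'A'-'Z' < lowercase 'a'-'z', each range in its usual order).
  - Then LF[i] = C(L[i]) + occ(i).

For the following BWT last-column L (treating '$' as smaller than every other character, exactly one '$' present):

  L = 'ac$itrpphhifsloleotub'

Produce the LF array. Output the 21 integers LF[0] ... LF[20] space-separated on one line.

Char counts: '$':1, 'a':1, 'b':1, 'c':1, 'e':1, 'f':1, 'h':2, 'i':2, 'l':2, 'o':2, 'p':2, 'r':1, 's':1, 't':2, 'u':1
C (first-col start): C('$')=0, C('a')=1, C('b')=2, C('c')=3, C('e')=4, C('f')=5, C('h')=6, C('i')=8, C('l')=10, C('o')=12, C('p')=14, C('r')=16, C('s')=17, C('t')=18, C('u')=20
L[0]='a': occ=0, LF[0]=C('a')+0=1+0=1
L[1]='c': occ=0, LF[1]=C('c')+0=3+0=3
L[2]='$': occ=0, LF[2]=C('$')+0=0+0=0
L[3]='i': occ=0, LF[3]=C('i')+0=8+0=8
L[4]='t': occ=0, LF[4]=C('t')+0=18+0=18
L[5]='r': occ=0, LF[5]=C('r')+0=16+0=16
L[6]='p': occ=0, LF[6]=C('p')+0=14+0=14
L[7]='p': occ=1, LF[7]=C('p')+1=14+1=15
L[8]='h': occ=0, LF[8]=C('h')+0=6+0=6
L[9]='h': occ=1, LF[9]=C('h')+1=6+1=7
L[10]='i': occ=1, LF[10]=C('i')+1=8+1=9
L[11]='f': occ=0, LF[11]=C('f')+0=5+0=5
L[12]='s': occ=0, LF[12]=C('s')+0=17+0=17
L[13]='l': occ=0, LF[13]=C('l')+0=10+0=10
L[14]='o': occ=0, LF[14]=C('o')+0=12+0=12
L[15]='l': occ=1, LF[15]=C('l')+1=10+1=11
L[16]='e': occ=0, LF[16]=C('e')+0=4+0=4
L[17]='o': occ=1, LF[17]=C('o')+1=12+1=13
L[18]='t': occ=1, LF[18]=C('t')+1=18+1=19
L[19]='u': occ=0, LF[19]=C('u')+0=20+0=20
L[20]='b': occ=0, LF[20]=C('b')+0=2+0=2

Answer: 1 3 0 8 18 16 14 15 6 7 9 5 17 10 12 11 4 13 19 20 2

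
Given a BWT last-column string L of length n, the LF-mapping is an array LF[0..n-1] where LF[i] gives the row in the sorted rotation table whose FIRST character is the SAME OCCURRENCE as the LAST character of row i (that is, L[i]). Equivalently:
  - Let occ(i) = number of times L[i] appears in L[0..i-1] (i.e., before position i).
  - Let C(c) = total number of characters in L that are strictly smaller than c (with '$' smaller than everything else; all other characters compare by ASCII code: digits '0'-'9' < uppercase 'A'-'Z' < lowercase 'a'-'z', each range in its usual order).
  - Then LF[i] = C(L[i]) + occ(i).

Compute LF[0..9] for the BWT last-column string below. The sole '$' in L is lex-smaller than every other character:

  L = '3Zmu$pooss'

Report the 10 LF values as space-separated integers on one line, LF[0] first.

Char counts: '$':1, '3':1, 'Z':1, 'm':1, 'o':2, 'p':1, 's':2, 'u':1
C (first-col start): C('$')=0, C('3')=1, C('Z')=2, C('m')=3, C('o')=4, C('p')=6, C('s')=7, C('u')=9
L[0]='3': occ=0, LF[0]=C('3')+0=1+0=1
L[1]='Z': occ=0, LF[1]=C('Z')+0=2+0=2
L[2]='m': occ=0, LF[2]=C('m')+0=3+0=3
L[3]='u': occ=0, LF[3]=C('u')+0=9+0=9
L[4]='$': occ=0, LF[4]=C('$')+0=0+0=0
L[5]='p': occ=0, LF[5]=C('p')+0=6+0=6
L[6]='o': occ=0, LF[6]=C('o')+0=4+0=4
L[7]='o': occ=1, LF[7]=C('o')+1=4+1=5
L[8]='s': occ=0, LF[8]=C('s')+0=7+0=7
L[9]='s': occ=1, LF[9]=C('s')+1=7+1=8

Answer: 1 2 3 9 0 6 4 5 7 8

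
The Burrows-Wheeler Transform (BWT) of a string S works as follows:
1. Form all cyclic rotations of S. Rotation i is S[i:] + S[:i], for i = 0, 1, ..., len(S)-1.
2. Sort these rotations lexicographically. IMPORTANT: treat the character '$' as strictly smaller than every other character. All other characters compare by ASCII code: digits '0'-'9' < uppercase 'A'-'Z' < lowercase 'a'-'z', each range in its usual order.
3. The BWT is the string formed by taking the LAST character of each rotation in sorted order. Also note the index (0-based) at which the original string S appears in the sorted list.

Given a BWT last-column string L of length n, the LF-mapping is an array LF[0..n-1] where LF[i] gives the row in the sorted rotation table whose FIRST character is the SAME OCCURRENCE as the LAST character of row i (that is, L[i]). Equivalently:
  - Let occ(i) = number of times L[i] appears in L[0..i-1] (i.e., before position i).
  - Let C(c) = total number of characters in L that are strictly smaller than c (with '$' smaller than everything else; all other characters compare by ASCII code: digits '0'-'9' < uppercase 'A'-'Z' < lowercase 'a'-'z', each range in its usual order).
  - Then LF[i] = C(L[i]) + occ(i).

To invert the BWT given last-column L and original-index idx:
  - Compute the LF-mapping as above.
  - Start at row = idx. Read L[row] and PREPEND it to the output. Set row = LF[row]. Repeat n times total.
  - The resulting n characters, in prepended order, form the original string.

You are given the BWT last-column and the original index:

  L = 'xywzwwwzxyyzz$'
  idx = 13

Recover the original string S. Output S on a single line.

Answer: zzzywwwxyyzwx$

Derivation:
LF mapping: 5 7 1 10 2 3 4 11 6 8 9 12 13 0
Walk LF starting at row 13, prepending L[row]:
  step 1: row=13, L[13]='$', prepend. Next row=LF[13]=0
  step 2: row=0, L[0]='x', prepend. Next row=LF[0]=5
  step 3: row=5, L[5]='w', prepend. Next row=LF[5]=3
  step 4: row=3, L[3]='z', prepend. Next row=LF[3]=10
  step 5: row=10, L[10]='y', prepend. Next row=LF[10]=9
  step 6: row=9, L[9]='y', prepend. Next row=LF[9]=8
  step 7: row=8, L[8]='x', prepend. Next row=LF[8]=6
  step 8: row=6, L[6]='w', prepend. Next row=LF[6]=4
  step 9: row=4, L[4]='w', prepend. Next row=LF[4]=2
  step 10: row=2, L[2]='w', prepend. Next row=LF[2]=1
  step 11: row=1, L[1]='y', prepend. Next row=LF[1]=7
  step 12: row=7, L[7]='z', prepend. Next row=LF[7]=11
  step 13: row=11, L[11]='z', prepend. Next row=LF[11]=12
  step 14: row=12, L[12]='z', prepend. Next row=LF[12]=13
Reversed output: zzzywwwxyyzwx$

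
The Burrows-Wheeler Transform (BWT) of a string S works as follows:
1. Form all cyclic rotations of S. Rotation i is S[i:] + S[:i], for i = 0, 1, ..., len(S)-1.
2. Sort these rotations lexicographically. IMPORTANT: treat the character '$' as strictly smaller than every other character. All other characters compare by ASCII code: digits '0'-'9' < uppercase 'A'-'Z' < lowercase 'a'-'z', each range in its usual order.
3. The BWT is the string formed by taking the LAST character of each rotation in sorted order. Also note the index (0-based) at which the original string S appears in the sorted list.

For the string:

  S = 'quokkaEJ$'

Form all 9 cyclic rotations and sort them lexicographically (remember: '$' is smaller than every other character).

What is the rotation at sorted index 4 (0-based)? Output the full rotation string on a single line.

All 9 rotations (rotation i = S[i:]+S[:i]):
  rot[0] = quokkaEJ$
  rot[1] = uokkaEJ$q
  rot[2] = okkaEJ$qu
  rot[3] = kkaEJ$quo
  rot[4] = kaEJ$quok
  rot[5] = aEJ$quokk
  rot[6] = EJ$quokka
  rot[7] = J$quokkaE
  rot[8] = $quokkaEJ
Sorted (with $ < everything):
  sorted[0] = $quokkaEJ
  sorted[1] = EJ$quokka
  sorted[2] = J$quokkaE
  sorted[3] = aEJ$quokk
  sorted[4] = kaEJ$quok
  sorted[5] = kkaEJ$quo
  sorted[6] = okkaEJ$qu
  sorted[7] = quokkaEJ$
  sorted[8] = uokkaEJ$q
sorted[4] = kaEJ$quok

Answer: kaEJ$quok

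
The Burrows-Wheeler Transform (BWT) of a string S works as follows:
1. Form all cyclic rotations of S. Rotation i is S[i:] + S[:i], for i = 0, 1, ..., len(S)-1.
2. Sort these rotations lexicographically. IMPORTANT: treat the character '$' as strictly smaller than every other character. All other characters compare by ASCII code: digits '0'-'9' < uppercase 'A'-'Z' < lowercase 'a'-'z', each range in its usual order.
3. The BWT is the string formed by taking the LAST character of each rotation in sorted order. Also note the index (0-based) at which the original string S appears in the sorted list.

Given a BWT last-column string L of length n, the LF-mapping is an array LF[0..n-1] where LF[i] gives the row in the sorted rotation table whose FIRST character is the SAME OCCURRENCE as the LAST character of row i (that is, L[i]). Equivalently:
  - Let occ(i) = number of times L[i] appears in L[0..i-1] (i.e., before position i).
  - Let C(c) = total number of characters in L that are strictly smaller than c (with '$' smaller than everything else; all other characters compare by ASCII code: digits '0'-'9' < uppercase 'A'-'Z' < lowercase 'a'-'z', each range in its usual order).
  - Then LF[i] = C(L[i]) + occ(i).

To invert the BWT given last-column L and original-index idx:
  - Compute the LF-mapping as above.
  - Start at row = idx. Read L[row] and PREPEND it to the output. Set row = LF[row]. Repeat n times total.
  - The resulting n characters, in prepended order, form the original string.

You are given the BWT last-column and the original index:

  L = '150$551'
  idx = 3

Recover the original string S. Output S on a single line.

Answer: 155501$

Derivation:
LF mapping: 2 4 1 0 5 6 3
Walk LF starting at row 3, prepending L[row]:
  step 1: row=3, L[3]='$', prepend. Next row=LF[3]=0
  step 2: row=0, L[0]='1', prepend. Next row=LF[0]=2
  step 3: row=2, L[2]='0', prepend. Next row=LF[2]=1
  step 4: row=1, L[1]='5', prepend. Next row=LF[1]=4
  step 5: row=4, L[4]='5', prepend. Next row=LF[4]=5
  step 6: row=5, L[5]='5', prepend. Next row=LF[5]=6
  step 7: row=6, L[6]='1', prepend. Next row=LF[6]=3
Reversed output: 155501$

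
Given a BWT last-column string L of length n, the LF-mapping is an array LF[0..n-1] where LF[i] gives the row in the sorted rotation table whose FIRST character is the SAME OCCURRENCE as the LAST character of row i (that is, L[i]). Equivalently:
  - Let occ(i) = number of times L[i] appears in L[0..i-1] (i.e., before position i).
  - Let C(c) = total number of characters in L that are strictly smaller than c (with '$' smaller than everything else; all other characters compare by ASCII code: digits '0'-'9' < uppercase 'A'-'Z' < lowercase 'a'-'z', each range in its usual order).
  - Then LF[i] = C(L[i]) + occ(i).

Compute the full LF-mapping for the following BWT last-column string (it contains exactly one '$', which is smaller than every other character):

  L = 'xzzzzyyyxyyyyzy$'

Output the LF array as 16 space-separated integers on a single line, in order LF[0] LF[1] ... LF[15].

Answer: 1 11 12 13 14 3 4 5 2 6 7 8 9 15 10 0

Derivation:
Char counts: '$':1, 'x':2, 'y':8, 'z':5
C (first-col start): C('$')=0, C('x')=1, C('y')=3, C('z')=11
L[0]='x': occ=0, LF[0]=C('x')+0=1+0=1
L[1]='z': occ=0, LF[1]=C('z')+0=11+0=11
L[2]='z': occ=1, LF[2]=C('z')+1=11+1=12
L[3]='z': occ=2, LF[3]=C('z')+2=11+2=13
L[4]='z': occ=3, LF[4]=C('z')+3=11+3=14
L[5]='y': occ=0, LF[5]=C('y')+0=3+0=3
L[6]='y': occ=1, LF[6]=C('y')+1=3+1=4
L[7]='y': occ=2, LF[7]=C('y')+2=3+2=5
L[8]='x': occ=1, LF[8]=C('x')+1=1+1=2
L[9]='y': occ=3, LF[9]=C('y')+3=3+3=6
L[10]='y': occ=4, LF[10]=C('y')+4=3+4=7
L[11]='y': occ=5, LF[11]=C('y')+5=3+5=8
L[12]='y': occ=6, LF[12]=C('y')+6=3+6=9
L[13]='z': occ=4, LF[13]=C('z')+4=11+4=15
L[14]='y': occ=7, LF[14]=C('y')+7=3+7=10
L[15]='$': occ=0, LF[15]=C('$')+0=0+0=0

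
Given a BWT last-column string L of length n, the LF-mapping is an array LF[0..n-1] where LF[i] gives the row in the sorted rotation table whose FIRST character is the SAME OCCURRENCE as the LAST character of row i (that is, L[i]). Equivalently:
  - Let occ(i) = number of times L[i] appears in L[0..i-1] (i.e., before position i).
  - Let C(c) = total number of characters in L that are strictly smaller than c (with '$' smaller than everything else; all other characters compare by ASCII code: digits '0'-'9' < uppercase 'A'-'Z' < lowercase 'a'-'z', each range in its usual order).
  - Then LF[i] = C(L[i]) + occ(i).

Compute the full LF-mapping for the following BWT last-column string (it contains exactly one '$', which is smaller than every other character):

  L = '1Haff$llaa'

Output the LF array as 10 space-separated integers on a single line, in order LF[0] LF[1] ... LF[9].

Answer: 1 2 3 6 7 0 8 9 4 5

Derivation:
Char counts: '$':1, '1':1, 'H':1, 'a':3, 'f':2, 'l':2
C (first-col start): C('$')=0, C('1')=1, C('H')=2, C('a')=3, C('f')=6, C('l')=8
L[0]='1': occ=0, LF[0]=C('1')+0=1+0=1
L[1]='H': occ=0, LF[1]=C('H')+0=2+0=2
L[2]='a': occ=0, LF[2]=C('a')+0=3+0=3
L[3]='f': occ=0, LF[3]=C('f')+0=6+0=6
L[4]='f': occ=1, LF[4]=C('f')+1=6+1=7
L[5]='$': occ=0, LF[5]=C('$')+0=0+0=0
L[6]='l': occ=0, LF[6]=C('l')+0=8+0=8
L[7]='l': occ=1, LF[7]=C('l')+1=8+1=9
L[8]='a': occ=1, LF[8]=C('a')+1=3+1=4
L[9]='a': occ=2, LF[9]=C('a')+2=3+2=5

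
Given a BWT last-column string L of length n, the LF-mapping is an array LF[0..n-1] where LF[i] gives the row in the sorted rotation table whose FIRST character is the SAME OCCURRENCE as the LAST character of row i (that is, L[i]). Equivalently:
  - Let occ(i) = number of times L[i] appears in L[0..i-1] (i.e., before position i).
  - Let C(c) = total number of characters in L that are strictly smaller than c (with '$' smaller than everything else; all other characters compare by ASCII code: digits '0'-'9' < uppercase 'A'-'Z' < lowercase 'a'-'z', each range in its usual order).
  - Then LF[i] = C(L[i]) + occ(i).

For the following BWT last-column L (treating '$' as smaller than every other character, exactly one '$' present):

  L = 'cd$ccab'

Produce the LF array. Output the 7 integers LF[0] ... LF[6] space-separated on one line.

Char counts: '$':1, 'a':1, 'b':1, 'c':3, 'd':1
C (first-col start): C('$')=0, C('a')=1, C('b')=2, C('c')=3, C('d')=6
L[0]='c': occ=0, LF[0]=C('c')+0=3+0=3
L[1]='d': occ=0, LF[1]=C('d')+0=6+0=6
L[2]='$': occ=0, LF[2]=C('$')+0=0+0=0
L[3]='c': occ=1, LF[3]=C('c')+1=3+1=4
L[4]='c': occ=2, LF[4]=C('c')+2=3+2=5
L[5]='a': occ=0, LF[5]=C('a')+0=1+0=1
L[6]='b': occ=0, LF[6]=C('b')+0=2+0=2

Answer: 3 6 0 4 5 1 2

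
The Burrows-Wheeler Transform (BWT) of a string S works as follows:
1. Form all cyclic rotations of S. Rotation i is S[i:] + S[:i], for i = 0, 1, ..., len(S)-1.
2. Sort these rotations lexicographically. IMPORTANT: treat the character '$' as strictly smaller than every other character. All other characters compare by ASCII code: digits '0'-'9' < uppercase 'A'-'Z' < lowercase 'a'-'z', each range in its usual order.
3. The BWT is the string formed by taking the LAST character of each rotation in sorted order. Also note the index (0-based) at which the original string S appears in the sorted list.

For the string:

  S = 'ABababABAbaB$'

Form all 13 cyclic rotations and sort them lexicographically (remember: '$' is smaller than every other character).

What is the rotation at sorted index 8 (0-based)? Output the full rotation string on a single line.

Answer: abABAbaB$ABab

Derivation:
All 13 rotations (rotation i = S[i:]+S[:i]):
  rot[0] = ABababABAbaB$
  rot[1] = BababABAbaB$A
  rot[2] = ababABAbaB$AB
  rot[3] = babABAbaB$ABa
  rot[4] = abABAbaB$ABab
  rot[5] = bABAbaB$ABaba
  rot[6] = ABAbaB$ABabab
  rot[7] = BAbaB$ABababA
  rot[8] = AbaB$ABababAB
  rot[9] = baB$ABababABA
  rot[10] = aB$ABababABAb
  rot[11] = B$ABababABAba
  rot[12] = $ABababABAbaB
Sorted (with $ < everything):
  sorted[0] = $ABababABAbaB
  sorted[1] = ABAbaB$ABabab
  sorted[2] = ABababABAbaB$
  sorted[3] = AbaB$ABababAB
  sorted[4] = B$ABababABAba
  sorted[5] = BAbaB$ABababA
  sorted[6] = BababABAbaB$A
  sorted[7] = aB$ABababABAb
  sorted[8] = abABAbaB$ABab
  sorted[9] = ababABAbaB$AB
  sorted[10] = bABAbaB$ABaba
  sorted[11] = baB$ABababABA
  sorted[12] = babABAbaB$ABa
sorted[8] = abABAbaB$ABab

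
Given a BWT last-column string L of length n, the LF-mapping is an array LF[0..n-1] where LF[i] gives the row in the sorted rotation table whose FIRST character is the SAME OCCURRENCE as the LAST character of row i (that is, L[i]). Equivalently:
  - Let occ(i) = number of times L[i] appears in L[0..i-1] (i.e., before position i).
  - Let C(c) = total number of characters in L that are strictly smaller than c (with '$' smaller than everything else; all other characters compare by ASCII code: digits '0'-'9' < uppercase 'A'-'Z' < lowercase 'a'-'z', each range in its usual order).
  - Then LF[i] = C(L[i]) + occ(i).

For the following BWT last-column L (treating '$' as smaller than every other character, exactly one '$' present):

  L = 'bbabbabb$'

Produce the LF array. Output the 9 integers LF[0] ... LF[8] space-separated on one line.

Char counts: '$':1, 'a':2, 'b':6
C (first-col start): C('$')=0, C('a')=1, C('b')=3
L[0]='b': occ=0, LF[0]=C('b')+0=3+0=3
L[1]='b': occ=1, LF[1]=C('b')+1=3+1=4
L[2]='a': occ=0, LF[2]=C('a')+0=1+0=1
L[3]='b': occ=2, LF[3]=C('b')+2=3+2=5
L[4]='b': occ=3, LF[4]=C('b')+3=3+3=6
L[5]='a': occ=1, LF[5]=C('a')+1=1+1=2
L[6]='b': occ=4, LF[6]=C('b')+4=3+4=7
L[7]='b': occ=5, LF[7]=C('b')+5=3+5=8
L[8]='$': occ=0, LF[8]=C('$')+0=0+0=0

Answer: 3 4 1 5 6 2 7 8 0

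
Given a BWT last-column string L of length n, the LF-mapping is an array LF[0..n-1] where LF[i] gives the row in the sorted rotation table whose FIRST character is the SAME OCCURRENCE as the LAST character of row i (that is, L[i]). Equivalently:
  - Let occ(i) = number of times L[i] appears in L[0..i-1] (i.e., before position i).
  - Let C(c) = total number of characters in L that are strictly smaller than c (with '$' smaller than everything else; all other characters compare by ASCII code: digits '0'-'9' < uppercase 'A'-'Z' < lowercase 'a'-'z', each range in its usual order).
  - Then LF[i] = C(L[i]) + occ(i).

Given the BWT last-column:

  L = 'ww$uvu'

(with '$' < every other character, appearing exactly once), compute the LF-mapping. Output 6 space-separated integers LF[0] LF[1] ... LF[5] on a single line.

Char counts: '$':1, 'u':2, 'v':1, 'w':2
C (first-col start): C('$')=0, C('u')=1, C('v')=3, C('w')=4
L[0]='w': occ=0, LF[0]=C('w')+0=4+0=4
L[1]='w': occ=1, LF[1]=C('w')+1=4+1=5
L[2]='$': occ=0, LF[2]=C('$')+0=0+0=0
L[3]='u': occ=0, LF[3]=C('u')+0=1+0=1
L[4]='v': occ=0, LF[4]=C('v')+0=3+0=3
L[5]='u': occ=1, LF[5]=C('u')+1=1+1=2

Answer: 4 5 0 1 3 2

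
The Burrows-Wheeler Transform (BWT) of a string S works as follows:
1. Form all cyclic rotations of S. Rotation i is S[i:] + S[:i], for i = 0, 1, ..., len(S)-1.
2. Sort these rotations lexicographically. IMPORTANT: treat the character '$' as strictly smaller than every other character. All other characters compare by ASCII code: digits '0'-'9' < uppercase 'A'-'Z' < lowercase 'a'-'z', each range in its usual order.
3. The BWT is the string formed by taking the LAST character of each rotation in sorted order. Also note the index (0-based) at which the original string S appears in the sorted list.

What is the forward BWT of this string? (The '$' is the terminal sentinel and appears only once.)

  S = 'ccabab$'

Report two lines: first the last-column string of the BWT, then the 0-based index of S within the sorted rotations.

Answer: bbcaac$
6

Derivation:
All 7 rotations (rotation i = S[i:]+S[:i]):
  rot[0] = ccabab$
  rot[1] = cabab$c
  rot[2] = abab$cc
  rot[3] = bab$cca
  rot[4] = ab$ccab
  rot[5] = b$ccaba
  rot[6] = $ccabab
Sorted (with $ < everything):
  sorted[0] = $ccabab  (last char: 'b')
  sorted[1] = ab$ccab  (last char: 'b')
  sorted[2] = abab$cc  (last char: 'c')
  sorted[3] = b$ccaba  (last char: 'a')
  sorted[4] = bab$cca  (last char: 'a')
  sorted[5] = cabab$c  (last char: 'c')
  sorted[6] = ccabab$  (last char: '$')
Last column: bbcaac$
Original string S is at sorted index 6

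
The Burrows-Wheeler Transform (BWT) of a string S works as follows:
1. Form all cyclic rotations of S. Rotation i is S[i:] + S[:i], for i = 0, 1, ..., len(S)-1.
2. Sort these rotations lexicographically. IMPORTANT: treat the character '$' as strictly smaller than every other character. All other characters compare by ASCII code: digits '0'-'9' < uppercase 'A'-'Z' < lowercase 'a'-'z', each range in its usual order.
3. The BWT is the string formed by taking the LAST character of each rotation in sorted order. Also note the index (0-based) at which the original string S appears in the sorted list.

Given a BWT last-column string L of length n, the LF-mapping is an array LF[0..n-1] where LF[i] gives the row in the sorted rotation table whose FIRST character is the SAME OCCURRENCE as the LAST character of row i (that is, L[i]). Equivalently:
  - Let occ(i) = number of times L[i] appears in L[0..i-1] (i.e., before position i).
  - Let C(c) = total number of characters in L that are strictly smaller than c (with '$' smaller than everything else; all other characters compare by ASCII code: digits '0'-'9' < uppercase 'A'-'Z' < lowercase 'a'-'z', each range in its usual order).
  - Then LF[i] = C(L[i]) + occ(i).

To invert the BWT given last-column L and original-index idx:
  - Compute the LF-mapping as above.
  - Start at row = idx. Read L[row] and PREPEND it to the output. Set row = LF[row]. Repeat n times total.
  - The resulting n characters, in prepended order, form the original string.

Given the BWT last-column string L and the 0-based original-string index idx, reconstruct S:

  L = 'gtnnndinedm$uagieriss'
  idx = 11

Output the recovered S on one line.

Answer: misunderstandingneig$

Derivation:
LF mapping: 6 19 12 13 14 2 8 15 4 3 11 0 20 1 7 9 5 16 10 17 18
Walk LF starting at row 11, prepending L[row]:
  step 1: row=11, L[11]='$', prepend. Next row=LF[11]=0
  step 2: row=0, L[0]='g', prepend. Next row=LF[0]=6
  step 3: row=6, L[6]='i', prepend. Next row=LF[6]=8
  step 4: row=8, L[8]='e', prepend. Next row=LF[8]=4
  step 5: row=4, L[4]='n', prepend. Next row=LF[4]=14
  step 6: row=14, L[14]='g', prepend. Next row=LF[14]=7
  step 7: row=7, L[7]='n', prepend. Next row=LF[7]=15
  step 8: row=15, L[15]='i', prepend. Next row=LF[15]=9
  step 9: row=9, L[9]='d', prepend. Next row=LF[9]=3
  step 10: row=3, L[3]='n', prepend. Next row=LF[3]=13
  step 11: row=13, L[13]='a', prepend. Next row=LF[13]=1
  step 12: row=1, L[1]='t', prepend. Next row=LF[1]=19
  step 13: row=19, L[19]='s', prepend. Next row=LF[19]=17
  step 14: row=17, L[17]='r', prepend. Next row=LF[17]=16
  step 15: row=16, L[16]='e', prepend. Next row=LF[16]=5
  step 16: row=5, L[5]='d', prepend. Next row=LF[5]=2
  step 17: row=2, L[2]='n', prepend. Next row=LF[2]=12
  step 18: row=12, L[12]='u', prepend. Next row=LF[12]=20
  step 19: row=20, L[20]='s', prepend. Next row=LF[20]=18
  step 20: row=18, L[18]='i', prepend. Next row=LF[18]=10
  step 21: row=10, L[10]='m', prepend. Next row=LF[10]=11
Reversed output: misunderstandingneig$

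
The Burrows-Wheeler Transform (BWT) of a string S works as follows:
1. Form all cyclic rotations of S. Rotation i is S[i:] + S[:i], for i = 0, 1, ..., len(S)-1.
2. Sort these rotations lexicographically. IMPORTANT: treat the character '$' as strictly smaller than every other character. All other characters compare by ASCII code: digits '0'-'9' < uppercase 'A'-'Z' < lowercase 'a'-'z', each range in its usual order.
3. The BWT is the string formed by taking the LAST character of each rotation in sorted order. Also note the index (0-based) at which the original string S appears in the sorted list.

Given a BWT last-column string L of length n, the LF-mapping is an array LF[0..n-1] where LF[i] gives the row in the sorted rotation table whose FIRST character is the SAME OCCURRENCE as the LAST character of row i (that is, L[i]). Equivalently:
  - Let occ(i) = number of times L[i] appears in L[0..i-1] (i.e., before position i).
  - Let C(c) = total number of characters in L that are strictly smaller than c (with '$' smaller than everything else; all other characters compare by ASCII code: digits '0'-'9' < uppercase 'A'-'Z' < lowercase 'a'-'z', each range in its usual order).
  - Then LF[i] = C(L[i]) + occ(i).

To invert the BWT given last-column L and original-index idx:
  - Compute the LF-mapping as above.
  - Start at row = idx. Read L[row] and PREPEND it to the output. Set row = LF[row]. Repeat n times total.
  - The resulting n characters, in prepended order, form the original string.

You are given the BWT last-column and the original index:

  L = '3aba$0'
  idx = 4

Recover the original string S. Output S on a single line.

LF mapping: 2 3 5 4 0 1
Walk LF starting at row 4, prepending L[row]:
  step 1: row=4, L[4]='$', prepend. Next row=LF[4]=0
  step 2: row=0, L[0]='3', prepend. Next row=LF[0]=2
  step 3: row=2, L[2]='b', prepend. Next row=LF[2]=5
  step 4: row=5, L[5]='0', prepend. Next row=LF[5]=1
  step 5: row=1, L[1]='a', prepend. Next row=LF[1]=3
  step 6: row=3, L[3]='a', prepend. Next row=LF[3]=4
Reversed output: aa0b3$

Answer: aa0b3$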